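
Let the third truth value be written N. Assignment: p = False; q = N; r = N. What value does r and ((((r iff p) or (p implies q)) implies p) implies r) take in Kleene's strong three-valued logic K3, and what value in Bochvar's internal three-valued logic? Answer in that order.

N; N

In Kleene's strong three-valued logic K3: r iff p = N iff False = N
p implies q = False implies N = True
(r iff p) or (p implies q) = N or True = True
((r iff p) or (p implies q)) implies p = True implies False = False
(((r iff p) or (p implies q)) implies p) implies r = False implies N = True
r and ((((r iff p) or (p implies q)) implies p) implies r) = N and True = N
In Bochvar's internal three-valued logic: r iff p = N iff False = N
p implies q = False implies N = N  [any arg is the third value ⇒ result is the third value]
(r iff p) or (p implies q) = N or N = N
((r iff p) or (p implies q)) implies p = N implies False = N
(((r iff p) or (p implies q)) implies p) implies r = N implies N = N
r and ((((r iff p) or (p implies q)) implies p) implies r) = N and N = N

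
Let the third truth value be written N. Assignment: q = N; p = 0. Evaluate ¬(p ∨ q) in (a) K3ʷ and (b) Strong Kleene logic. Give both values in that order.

N; N

In K3ʷ: p ∨ q = 0 ∨ N = N
¬(p ∨ q) = ¬N = N
In Strong Kleene logic: p ∨ q = 0 ∨ N = N
¬(p ∨ q) = ¬N = N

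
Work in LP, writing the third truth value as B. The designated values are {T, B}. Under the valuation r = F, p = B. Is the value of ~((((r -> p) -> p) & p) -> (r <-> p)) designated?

r -> p = F -> B = T  [~F | B]
(r -> p) -> p = T -> B = B
((r -> p) -> p) & p = B & B = B
r <-> p = F <-> B = B
(((r -> p) -> p) & p) -> (r <-> p) = B -> B = B
~((((r -> p) -> p) & p) -> (r <-> p)) = ~B = B
B ∈ {T, B}.

Yes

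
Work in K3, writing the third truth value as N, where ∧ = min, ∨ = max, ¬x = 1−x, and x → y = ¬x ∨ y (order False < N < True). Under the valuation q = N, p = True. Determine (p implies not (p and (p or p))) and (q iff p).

False

p or p = True or True = True
p and (p or p) = True and True = True
not (p and (p or p)) = not True = False
p implies not (p and (p or p)) = True implies False = False
q iff p = N iff True = N
(p implies not (p and (p or p))) and (q iff p) = False and N = False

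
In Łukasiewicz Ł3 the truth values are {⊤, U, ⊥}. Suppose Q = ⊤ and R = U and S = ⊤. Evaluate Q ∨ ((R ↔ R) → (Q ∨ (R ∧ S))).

R ↔ R = U ↔ U = ⊤
R ∧ S = U ∧ ⊤ = U
Q ∨ (R ∧ S) = ⊤ ∨ U = ⊤
(R ↔ R) → (Q ∨ (R ∧ S)) = ⊤ → ⊤ = ⊤
Q ∨ ((R ↔ R) → (Q ∨ (R ∧ S))) = ⊤ ∨ ⊤ = ⊤

⊤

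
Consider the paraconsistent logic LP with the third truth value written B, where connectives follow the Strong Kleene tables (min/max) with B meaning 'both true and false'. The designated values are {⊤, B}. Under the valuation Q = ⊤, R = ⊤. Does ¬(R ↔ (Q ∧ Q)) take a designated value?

Q ∧ Q = ⊤ ∧ ⊤ = ⊤
R ↔ (Q ∧ Q) = ⊤ ↔ ⊤ = ⊤
¬(R ↔ (Q ∧ Q)) = ¬⊤ = ⊥
⊥ ∉ {⊤, B}.

No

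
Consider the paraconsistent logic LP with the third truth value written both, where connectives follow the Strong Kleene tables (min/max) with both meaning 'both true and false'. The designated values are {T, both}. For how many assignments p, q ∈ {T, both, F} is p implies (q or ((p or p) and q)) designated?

8

Of the 9 assignments, 8 give a value in {T, both}.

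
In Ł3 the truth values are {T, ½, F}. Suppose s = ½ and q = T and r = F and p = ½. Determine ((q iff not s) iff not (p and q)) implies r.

not s = not ½ = ½
q iff not s = T iff ½ = ½  [1 − |1−½|]
p and q = ½ and T = ½
not (p and q) = not ½ = ½
(q iff not s) iff not (p and q) = ½ iff ½ = T
((q iff not s) iff not (p and q)) implies r = T implies F = F

F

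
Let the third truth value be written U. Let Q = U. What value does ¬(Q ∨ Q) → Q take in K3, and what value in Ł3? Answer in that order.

U; 1

In K3: Q ∨ Q = U ∨ U = U
¬(Q ∨ Q) = ¬U = U
¬(Q ∨ Q) → Q = U → U = U  [¬U ∨ U]
In Ł3: Q ∨ Q = U ∨ U = U
¬(Q ∨ Q) = ¬U = U
¬(Q ∨ Q) → Q = U → U = 1  [min(1, 1−½+½)]
They differ because K3 and Ł3 treat U differently under implication.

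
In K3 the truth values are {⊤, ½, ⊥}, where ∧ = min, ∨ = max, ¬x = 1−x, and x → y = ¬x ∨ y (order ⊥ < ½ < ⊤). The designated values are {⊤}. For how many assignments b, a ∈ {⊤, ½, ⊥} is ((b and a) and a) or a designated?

3

Designated under: (b=⊤, a=⊤); (b=½, a=⊤); (b=⊥, a=⊤).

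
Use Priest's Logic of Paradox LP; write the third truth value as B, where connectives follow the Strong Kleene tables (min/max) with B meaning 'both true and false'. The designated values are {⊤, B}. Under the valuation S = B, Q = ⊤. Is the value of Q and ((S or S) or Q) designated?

Yes

S or S = B or B = B
(S or S) or Q = B or ⊤ = ⊤
Q and ((S or S) or Q) = ⊤ and ⊤ = ⊤
⊤ ∈ {⊤, B}.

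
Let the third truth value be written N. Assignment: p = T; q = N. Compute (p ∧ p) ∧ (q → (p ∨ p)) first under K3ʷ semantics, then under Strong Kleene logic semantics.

N; T

In K3ʷ: p ∧ p = T ∧ T = T
p ∨ p = T ∨ T = T
q → (p ∨ p) = N → T = N  [any arg is the third value ⇒ result is the third value]
(p ∧ p) ∧ (q → (p ∨ p)) = T ∧ N = N
In Strong Kleene logic: p ∧ p = T ∧ T = T
p ∨ p = T ∨ T = T
q → (p ∨ p) = N → T = T
(p ∧ p) ∧ (q → (p ∨ p)) = T ∧ T = T
They differ because K3ʷ and Strong Kleene logic treat N differently under the binary connectives.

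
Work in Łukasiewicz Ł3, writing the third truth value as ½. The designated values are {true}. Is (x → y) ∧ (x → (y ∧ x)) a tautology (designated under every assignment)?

Countermodel: x=true, y=½ gives ½, which is not designated.

No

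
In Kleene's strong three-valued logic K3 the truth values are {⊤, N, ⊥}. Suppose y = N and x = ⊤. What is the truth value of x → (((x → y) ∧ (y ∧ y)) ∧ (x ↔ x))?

N

x → y = ⊤ → N = N  [¬⊤ ∨ N]
y ∧ y = N ∧ N = N
(x → y) ∧ (y ∧ y) = N ∧ N = N
x ↔ x = ⊤ ↔ ⊤ = ⊤
((x → y) ∧ (y ∧ y)) ∧ (x ↔ x) = N ∧ ⊤ = N
x → (((x → y) ∧ (y ∧ y)) ∧ (x ↔ x)) = ⊤ → N = N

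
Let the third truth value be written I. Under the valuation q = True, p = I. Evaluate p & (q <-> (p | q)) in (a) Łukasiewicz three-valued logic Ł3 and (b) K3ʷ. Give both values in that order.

In Łukasiewicz three-valued logic Ł3: p | q = I | True = True
q <-> (p | q) = True <-> True = True
p & (q <-> (p | q)) = I & True = I
In K3ʷ: p | q = I | True = I
q <-> (p | q) = True <-> I = I
p & (q <-> (p | q)) = I & I = I

I; I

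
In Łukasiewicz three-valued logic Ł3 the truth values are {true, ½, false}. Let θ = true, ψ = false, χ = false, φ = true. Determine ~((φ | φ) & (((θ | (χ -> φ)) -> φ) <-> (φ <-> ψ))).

true

φ | φ = true | true = true
χ -> φ = false -> true = true
θ | (χ -> φ) = true | true = true
(θ | (χ -> φ)) -> φ = true -> true = true
φ <-> ψ = true <-> false = false
((θ | (χ -> φ)) -> φ) <-> (φ <-> ψ) = true <-> false = false
(φ | φ) & (((θ | (χ -> φ)) -> φ) <-> (φ <-> ψ)) = true & false = false
~((φ | φ) & (((θ | (χ -> φ)) -> φ) <-> (φ <-> ψ))) = ~false = true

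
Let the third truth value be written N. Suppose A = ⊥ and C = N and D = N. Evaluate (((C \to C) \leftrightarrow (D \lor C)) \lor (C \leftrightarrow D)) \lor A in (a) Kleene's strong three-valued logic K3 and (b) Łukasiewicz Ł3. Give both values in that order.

N; ⊤

In Kleene's strong three-valued logic K3: C \to C = N \to N = N  [\lnot N \lor N]
D \lor C = N \lor N = N
(C \to C) \leftrightarrow (D \lor C) = N \leftrightarrow N = N
C \leftrightarrow D = N \leftrightarrow N = N
((C \to C) \leftrightarrow (D \lor C)) \lor (C \leftrightarrow D) = N \lor N = N
(((C \to C) \leftrightarrow (D \lor C)) \lor (C \leftrightarrow D)) \lor A = N \lor ⊥ = N
In Łukasiewicz Ł3: C \to C = N \to N = ⊤
D \lor C = N \lor N = N
(C \to C) \leftrightarrow (D \lor C) = ⊤ \leftrightarrow N = N
C \leftrightarrow D = N \leftrightarrow N = ⊤
((C \to C) \leftrightarrow (D \lor C)) \lor (C \leftrightarrow D) = N \lor ⊤ = ⊤
(((C \to C) \leftrightarrow (D \lor C)) \lor (C \leftrightarrow D)) \lor A = ⊤ \lor ⊥ = ⊤
They differ because Kleene's strong three-valued logic K3 and Łukasiewicz Ł3 treat N differently under implication.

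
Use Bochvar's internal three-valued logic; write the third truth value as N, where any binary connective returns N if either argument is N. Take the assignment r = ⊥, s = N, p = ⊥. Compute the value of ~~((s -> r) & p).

N

s -> r = N -> ⊥ = N  [any arg is the third value ⇒ result is the third value]
(s -> r) & p = N & ⊥ = N
~((s -> r) & p) = ~N = N
~~((s -> r) & p) = ~N = N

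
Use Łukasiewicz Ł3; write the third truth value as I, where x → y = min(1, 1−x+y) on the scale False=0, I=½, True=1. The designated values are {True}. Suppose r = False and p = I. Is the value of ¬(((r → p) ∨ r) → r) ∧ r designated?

No

r → p = False → I = True  [min(1, 1−0+½)]
(r → p) ∨ r = True ∨ False = True
((r → p) ∨ r) → r = True → False = False
¬(((r → p) ∨ r) → r) = ¬False = True
¬(((r → p) ∨ r) → r) ∧ r = True ∧ False = False
False ∉ {True}.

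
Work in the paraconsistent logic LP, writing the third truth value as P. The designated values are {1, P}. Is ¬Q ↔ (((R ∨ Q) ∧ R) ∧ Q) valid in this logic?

Countermodel: Q=1, R=1 gives 0, which is not designated.

No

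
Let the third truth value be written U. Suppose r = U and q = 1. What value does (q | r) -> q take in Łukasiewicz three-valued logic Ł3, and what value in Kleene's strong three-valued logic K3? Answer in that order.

1; 1

In Łukasiewicz three-valued logic Ł3: q | r = 1 | U = 1
(q | r) -> q = 1 -> 1 = 1
In Kleene's strong three-valued logic K3: q | r = 1 | U = 1
(q | r) -> q = 1 -> 1 = 1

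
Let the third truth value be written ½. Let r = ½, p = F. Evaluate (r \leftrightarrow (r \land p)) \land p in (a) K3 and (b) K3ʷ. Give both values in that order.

F; ½

In K3: r \land p = ½ \land F = F
r \leftrightarrow (r \land p) = ½ \leftrightarrow F = ½
(r \leftrightarrow (r \land p)) \land p = ½ \land F = F
In K3ʷ: r \land p = ½ \land F = ½
r \leftrightarrow (r \land p) = ½ \leftrightarrow ½ = ½
(r \leftrightarrow (r \land p)) \land p = ½ \land F = ½
They differ because K3 and K3ʷ treat ½ differently under the binary connectives.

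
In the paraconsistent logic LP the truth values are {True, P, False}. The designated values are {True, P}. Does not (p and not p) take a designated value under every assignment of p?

Every assignment of p over {True, P, False} gives a value in {True, P}.
In particular, with p=P: not (p and not p) = P.

Yes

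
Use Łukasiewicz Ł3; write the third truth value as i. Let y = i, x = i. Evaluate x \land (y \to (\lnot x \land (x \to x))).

i

\lnot x = \lnot i = i
x \to x = i \to i = True  [min(1, 1−½+½)]
\lnot x \land (x \to x) = i \land True = i
y \to (\lnot x \land (x \to x)) = i \to i = True
x \land (y \to (\lnot x \land (x \to x))) = i \land True = i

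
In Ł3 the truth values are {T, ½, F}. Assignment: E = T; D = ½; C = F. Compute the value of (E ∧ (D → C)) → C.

D → C = ½ → F = ½  [min(1, 1−½+0)]
E ∧ (D → C) = T ∧ ½ = ½
(E ∧ (D → C)) → C = ½ → F = ½

½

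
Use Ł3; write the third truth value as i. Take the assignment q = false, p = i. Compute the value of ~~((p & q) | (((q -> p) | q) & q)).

false

p & q = i & false = false
q -> p = false -> i = true  [min(1, 1−0+½)]
(q -> p) | q = true | false = true
((q -> p) | q) & q = true & false = false
(p & q) | (((q -> p) | q) & q) = false | false = false
~((p & q) | (((q -> p) | q) & q)) = ~false = true
~~((p & q) | (((q -> p) | q) & q)) = ~true = false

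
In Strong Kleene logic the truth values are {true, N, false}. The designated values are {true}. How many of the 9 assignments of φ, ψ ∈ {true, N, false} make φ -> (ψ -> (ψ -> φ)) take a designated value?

7

Of the 9 assignments, 7 give a value in {true}.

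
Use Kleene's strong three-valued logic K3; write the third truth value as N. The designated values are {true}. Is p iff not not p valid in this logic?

No

Countermodel: p=N gives N, which is not designated.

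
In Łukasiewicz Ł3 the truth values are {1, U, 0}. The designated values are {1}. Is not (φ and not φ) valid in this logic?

Countermodel: φ=U gives U, which is not designated.

No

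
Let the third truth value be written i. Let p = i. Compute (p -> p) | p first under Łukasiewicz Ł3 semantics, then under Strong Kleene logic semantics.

In Łukasiewicz Ł3: p -> p = i -> i = T
(p -> p) | p = T | i = T
In Strong Kleene logic: p -> p = i -> i = i  [~i | i]
(p -> p) | p = i | i = i
They differ because Łukasiewicz Ł3 and Strong Kleene logic treat i differently under implication.

T; i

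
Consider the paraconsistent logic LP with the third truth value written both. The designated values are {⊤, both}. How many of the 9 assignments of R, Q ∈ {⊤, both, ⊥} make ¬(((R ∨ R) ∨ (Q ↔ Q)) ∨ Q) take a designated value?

Designated under: (R=both, Q=both); (R=⊥, Q=both).

2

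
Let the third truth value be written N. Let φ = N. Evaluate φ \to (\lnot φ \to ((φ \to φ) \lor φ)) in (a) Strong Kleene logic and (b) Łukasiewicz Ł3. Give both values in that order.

N; ⊤

In Strong Kleene logic: \lnot φ = \lnot N = N
φ \to φ = N \to N = N  [\lnot N \lor N]
(φ \to φ) \lor φ = N \lor N = N
\lnot φ \to ((φ \to φ) \lor φ) = N \to N = N
φ \to (\lnot φ \to ((φ \to φ) \lor φ)) = N \to N = N
In Łukasiewicz Ł3: \lnot φ = \lnot N = N
φ \to φ = N \to N = ⊤  [min(1, 1−½+½)]
(φ \to φ) \lor φ = ⊤ \lor N = ⊤
\lnot φ \to ((φ \to φ) \lor φ) = N \to ⊤ = ⊤
φ \to (\lnot φ \to ((φ \to φ) \lor φ)) = N \to ⊤ = ⊤
They differ because Strong Kleene logic and Łukasiewicz Ł3 treat N differently under implication.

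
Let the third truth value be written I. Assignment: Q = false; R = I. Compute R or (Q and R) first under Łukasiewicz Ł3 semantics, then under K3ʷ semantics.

In Łukasiewicz Ł3: Q and R = false and I = false
R or (Q and R) = I or false = I
In K3ʷ: Q and R = false and I = I
R or (Q and R) = I or I = I

I; I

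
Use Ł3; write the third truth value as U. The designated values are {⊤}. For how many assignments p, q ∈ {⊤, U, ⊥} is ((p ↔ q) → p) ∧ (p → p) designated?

6

Of the 9 assignments, 6 give a value in {⊤}.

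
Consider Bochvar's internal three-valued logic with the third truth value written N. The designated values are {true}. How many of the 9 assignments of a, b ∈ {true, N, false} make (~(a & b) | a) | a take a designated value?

Designated under: (a=true, b=true); (a=true, b=false); (a=false, b=true); (a=false, b=false).

4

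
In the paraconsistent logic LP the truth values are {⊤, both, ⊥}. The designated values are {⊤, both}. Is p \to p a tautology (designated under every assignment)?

Yes

Every assignment of p over {⊤, both, ⊥} gives a value in {⊤, both}.
In particular, with p=both: p \to p = both.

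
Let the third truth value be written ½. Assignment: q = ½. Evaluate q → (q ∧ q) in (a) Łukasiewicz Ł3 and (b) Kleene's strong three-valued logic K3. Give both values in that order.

In Łukasiewicz Ł3: q ∧ q = ½ ∧ ½ = ½
q → (q ∧ q) = ½ → ½ = true
In Kleene's strong three-valued logic K3: q ∧ q = ½ ∧ ½ = ½
q → (q ∧ q) = ½ → ½ = ½
They differ because Łukasiewicz Ł3 and Kleene's strong three-valued logic K3 treat ½ differently under implication.

true; ½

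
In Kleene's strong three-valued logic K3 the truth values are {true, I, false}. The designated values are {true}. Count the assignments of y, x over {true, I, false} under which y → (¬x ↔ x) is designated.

3

Designated under: (y=false, x=true); (y=false, x=I); (y=false, x=false).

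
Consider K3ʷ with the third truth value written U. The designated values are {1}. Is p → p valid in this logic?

No

Countermodel: p=U gives U, which is not designated.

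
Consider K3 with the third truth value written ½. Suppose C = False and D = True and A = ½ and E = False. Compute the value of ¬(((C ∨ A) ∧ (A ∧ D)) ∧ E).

C ∨ A = False ∨ ½ = ½
A ∧ D = ½ ∧ True = ½
(C ∨ A) ∧ (A ∧ D) = ½ ∧ ½ = ½
((C ∨ A) ∧ (A ∧ D)) ∧ E = ½ ∧ False = False
¬(((C ∨ A) ∧ (A ∧ D)) ∧ E) = ¬False = True

True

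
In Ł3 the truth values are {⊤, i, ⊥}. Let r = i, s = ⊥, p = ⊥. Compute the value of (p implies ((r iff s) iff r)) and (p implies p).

⊤

r iff s = i iff ⊥ = i  [1 − |½−0|]
(r iff s) iff r = i iff i = ⊤
p implies ((r iff s) iff r) = ⊥ implies ⊤ = ⊤
p implies p = ⊥ implies ⊥ = ⊤
(p implies ((r iff s) iff r)) and (p implies p) = ⊤ and ⊤ = ⊤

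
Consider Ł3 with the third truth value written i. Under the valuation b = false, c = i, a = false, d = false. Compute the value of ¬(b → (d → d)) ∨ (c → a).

d → d = false → false = true
b → (d → d) = false → true = true
¬(b → (d → d)) = ¬true = false
c → a = i → false = i
¬(b → (d → d)) ∨ (c → a) = false ∨ i = i

i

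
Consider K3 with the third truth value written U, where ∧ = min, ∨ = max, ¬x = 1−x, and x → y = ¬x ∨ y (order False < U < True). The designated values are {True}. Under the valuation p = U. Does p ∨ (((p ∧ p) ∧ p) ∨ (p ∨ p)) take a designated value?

p ∧ p = U ∧ U = U
(p ∧ p) ∧ p = U ∧ U = U
p ∨ p = U ∨ U = U
((p ∧ p) ∧ p) ∨ (p ∨ p) = U ∨ U = U
p ∨ (((p ∧ p) ∧ p) ∨ (p ∨ p)) = U ∨ U = U
U ∉ {True}.

No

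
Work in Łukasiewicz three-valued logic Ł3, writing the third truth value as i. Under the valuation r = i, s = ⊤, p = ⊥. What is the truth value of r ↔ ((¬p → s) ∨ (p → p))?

¬p = ¬⊥ = ⊤
¬p → s = ⊤ → ⊤ = ⊤
p → p = ⊥ → ⊥ = ⊤
(¬p → s) ∨ (p → p) = ⊤ ∨ ⊤ = ⊤
r ↔ ((¬p → s) ∨ (p → p)) = i ↔ ⊤ = i  [1 − |½−1|]

i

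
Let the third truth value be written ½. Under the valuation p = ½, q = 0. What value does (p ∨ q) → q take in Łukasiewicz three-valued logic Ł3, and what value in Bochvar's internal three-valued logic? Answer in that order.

In Łukasiewicz three-valued logic Ł3: p ∨ q = ½ ∨ 0 = ½
(p ∨ q) → q = ½ → 0 = ½  [min(1, 1−½+0)]
In Bochvar's internal three-valued logic: p ∨ q = ½ ∨ 0 = ½
(p ∨ q) → q = ½ → 0 = ½

½; ½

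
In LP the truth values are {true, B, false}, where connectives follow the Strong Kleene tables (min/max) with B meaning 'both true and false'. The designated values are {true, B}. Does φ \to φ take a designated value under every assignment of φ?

Every assignment of φ over {true, B, false} gives a value in {true, B}.
In particular, with φ=B: φ \to φ = B.

Yes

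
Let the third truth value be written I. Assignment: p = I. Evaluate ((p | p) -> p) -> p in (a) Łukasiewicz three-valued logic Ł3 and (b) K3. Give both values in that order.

I; I

In Łukasiewicz three-valued logic Ł3: p | p = I | I = I
(p | p) -> p = I -> I = True
((p | p) -> p) -> p = True -> I = I
In K3: p | p = I | I = I
(p | p) -> p = I -> I = I  [~I | I]
((p | p) -> p) -> p = I -> I = I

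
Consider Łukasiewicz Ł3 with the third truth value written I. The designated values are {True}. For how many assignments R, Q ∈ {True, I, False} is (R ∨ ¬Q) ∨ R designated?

Of the 9 assignments, 5 give a value in {True}.

5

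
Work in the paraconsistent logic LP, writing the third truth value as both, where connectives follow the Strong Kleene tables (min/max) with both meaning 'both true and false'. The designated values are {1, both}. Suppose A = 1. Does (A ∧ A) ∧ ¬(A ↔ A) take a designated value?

A ∧ A = 1 ∧ 1 = 1
A ↔ A = 1 ↔ 1 = 1
¬(A ↔ A) = ¬1 = 0
(A ∧ A) ∧ ¬(A ↔ A) = 1 ∧ 0 = 0
0 ∉ {1, both}.

No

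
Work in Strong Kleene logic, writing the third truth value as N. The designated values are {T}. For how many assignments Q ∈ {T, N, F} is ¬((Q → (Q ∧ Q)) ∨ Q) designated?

0

Q=T: F ·
Q=N: N ·
Q=F: F ·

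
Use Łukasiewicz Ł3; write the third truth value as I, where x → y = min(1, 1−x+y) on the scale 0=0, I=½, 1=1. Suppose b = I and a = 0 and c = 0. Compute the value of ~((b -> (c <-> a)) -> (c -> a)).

c <-> a = 0 <-> 0 = 1
b -> (c <-> a) = I -> 1 = 1  [min(1, 1−½+1)]
c -> a = 0 -> 0 = 1
(b -> (c <-> a)) -> (c -> a) = 1 -> 1 = 1
~((b -> (c <-> a)) -> (c -> a)) = ~1 = 0

0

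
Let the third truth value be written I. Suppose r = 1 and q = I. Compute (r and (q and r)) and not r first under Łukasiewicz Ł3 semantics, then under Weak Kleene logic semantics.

In Łukasiewicz Ł3: q and r = I and 1 = I
r and (q and r) = 1 and I = I
not r = not 1 = 0
(r and (q and r)) and not r = I and 0 = 0
In Weak Kleene logic: q and r = I and 1 = I
r and (q and r) = 1 and I = I
not r = not 1 = 0
(r and (q and r)) and not r = I and 0 = I
They differ because Łukasiewicz Ł3 and Weak Kleene logic treat I differently under the binary connectives.

0; I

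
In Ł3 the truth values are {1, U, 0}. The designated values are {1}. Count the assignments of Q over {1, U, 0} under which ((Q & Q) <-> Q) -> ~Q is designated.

Q=1: 0 ·
Q=U: U ·
Q=0: 1 ✓

1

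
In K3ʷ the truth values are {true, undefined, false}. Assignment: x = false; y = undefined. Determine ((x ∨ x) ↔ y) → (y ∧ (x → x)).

undefined

x ∨ x = false ∨ false = false
(x ∨ x) ↔ y = false ↔ undefined = undefined
x → x = false → false = true
y ∧ (x → x) = undefined ∧ true = undefined
((x ∨ x) ↔ y) → (y ∧ (x → x)) = undefined → undefined = undefined  [any arg is the third value ⇒ result is the third value]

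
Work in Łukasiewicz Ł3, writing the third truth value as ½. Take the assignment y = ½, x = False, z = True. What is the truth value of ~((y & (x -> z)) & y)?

x -> z = False -> True = True
y & (x -> z) = ½ & True = ½
(y & (x -> z)) & y = ½ & ½ = ½
~((y & (x -> z)) & y) = ~½ = ½

½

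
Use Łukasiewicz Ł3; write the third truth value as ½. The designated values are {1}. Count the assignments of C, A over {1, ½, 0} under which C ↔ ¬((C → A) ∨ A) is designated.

5

Of the 9 assignments, 5 give a value in {1}.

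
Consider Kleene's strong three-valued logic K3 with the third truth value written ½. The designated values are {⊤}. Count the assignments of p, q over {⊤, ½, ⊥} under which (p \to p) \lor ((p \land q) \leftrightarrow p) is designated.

6

Of the 9 assignments, 6 give a value in {⊤}.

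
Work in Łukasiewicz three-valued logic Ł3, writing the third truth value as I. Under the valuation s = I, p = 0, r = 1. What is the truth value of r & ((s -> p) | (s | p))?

I

s -> p = I -> 0 = I  [min(1, 1−½+0)]
s | p = I | 0 = I
(s -> p) | (s | p) = I | I = I
r & ((s -> p) | (s | p)) = 1 & I = I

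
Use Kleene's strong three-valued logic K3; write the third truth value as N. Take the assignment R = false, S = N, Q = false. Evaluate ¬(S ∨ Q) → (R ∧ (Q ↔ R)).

N

S ∨ Q = N ∨ false = N
¬(S ∨ Q) = ¬N = N
Q ↔ R = false ↔ false = true
R ∧ (Q ↔ R) = false ∧ true = false
¬(S ∨ Q) → (R ∧ (Q ↔ R)) = N → false = N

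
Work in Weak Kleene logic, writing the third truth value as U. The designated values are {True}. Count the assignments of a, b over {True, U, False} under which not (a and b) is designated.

3

Designated under: (a=True, b=False); (a=False, b=True); (a=False, b=False).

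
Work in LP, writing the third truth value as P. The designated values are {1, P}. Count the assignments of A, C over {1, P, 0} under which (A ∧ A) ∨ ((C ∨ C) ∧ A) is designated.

Of the 9 assignments, 6 give a value in {1, P}.

6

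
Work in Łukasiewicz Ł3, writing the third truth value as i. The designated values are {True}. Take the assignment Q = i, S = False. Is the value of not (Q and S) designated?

Yes

Q and S = i and False = False
not (Q and S) = not False = True
True ∈ {True}.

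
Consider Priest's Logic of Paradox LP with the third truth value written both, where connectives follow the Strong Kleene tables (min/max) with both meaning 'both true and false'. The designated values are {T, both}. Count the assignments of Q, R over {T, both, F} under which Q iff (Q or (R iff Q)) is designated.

8

Of the 9 assignments, 8 give a value in {T, both}.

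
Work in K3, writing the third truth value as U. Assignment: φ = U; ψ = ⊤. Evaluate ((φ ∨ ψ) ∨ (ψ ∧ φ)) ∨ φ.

φ ∨ ψ = U ∨ ⊤ = ⊤
ψ ∧ φ = ⊤ ∧ U = U
(φ ∨ ψ) ∨ (ψ ∧ φ) = ⊤ ∨ U = ⊤
((φ ∨ ψ) ∨ (ψ ∧ φ)) ∨ φ = ⊤ ∨ U = ⊤

⊤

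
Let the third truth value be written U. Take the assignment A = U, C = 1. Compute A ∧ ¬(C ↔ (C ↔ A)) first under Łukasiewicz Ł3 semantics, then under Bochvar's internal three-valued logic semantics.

U; U

In Łukasiewicz Ł3: C ↔ A = 1 ↔ U = U
C ↔ (C ↔ A) = 1 ↔ U = U
¬(C ↔ (C ↔ A)) = ¬U = U
A ∧ ¬(C ↔ (C ↔ A)) = U ∧ U = U
In Bochvar's internal three-valued logic: C ↔ A = 1 ↔ U = U
C ↔ (C ↔ A) = 1 ↔ U = U
¬(C ↔ (C ↔ A)) = ¬U = U
A ∧ ¬(C ↔ (C ↔ A)) = U ∧ U = U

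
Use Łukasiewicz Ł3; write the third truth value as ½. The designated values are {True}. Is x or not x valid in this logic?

No

Countermodel: x=½ gives ½, which is not designated.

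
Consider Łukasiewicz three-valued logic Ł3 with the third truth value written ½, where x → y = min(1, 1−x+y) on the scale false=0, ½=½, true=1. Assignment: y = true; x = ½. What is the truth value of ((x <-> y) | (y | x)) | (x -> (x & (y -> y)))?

x <-> y = ½ <-> true = ½  [1 − |½−1|]
y | x = true | ½ = true
(x <-> y) | (y | x) = ½ | true = true
y -> y = true -> true = true
x & (y -> y) = ½ & true = ½
x -> (x & (y -> y)) = ½ -> ½ = true
((x <-> y) | (y | x)) | (x -> (x & (y -> y))) = true | true = true

true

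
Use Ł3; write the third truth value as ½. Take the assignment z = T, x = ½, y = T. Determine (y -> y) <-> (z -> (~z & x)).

F

y -> y = T -> T = T
~z = ~T = F
~z & x = F & ½ = F
z -> (~z & x) = T -> F = F
(y -> y) <-> (z -> (~z & x)) = T <-> F = F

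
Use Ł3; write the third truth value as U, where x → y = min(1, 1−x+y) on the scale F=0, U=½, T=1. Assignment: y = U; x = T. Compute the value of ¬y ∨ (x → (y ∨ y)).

¬y = ¬U = U
y ∨ y = U ∨ U = U
x → (y ∨ y) = T → U = U  [min(1, 1−1+½)]
¬y ∨ (x → (y ∨ y)) = U ∨ U = U

U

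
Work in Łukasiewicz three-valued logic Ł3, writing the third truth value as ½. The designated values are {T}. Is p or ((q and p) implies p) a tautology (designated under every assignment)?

Every assignment of p, q over {T, ½, F} gives a value in {T}.
In particular, with p=½, q=½: p or ((q and p) implies p) = T.

Yes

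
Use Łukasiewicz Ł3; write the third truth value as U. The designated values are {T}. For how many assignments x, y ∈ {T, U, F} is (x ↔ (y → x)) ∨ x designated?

5

Of the 9 assignments, 5 give a value in {T}.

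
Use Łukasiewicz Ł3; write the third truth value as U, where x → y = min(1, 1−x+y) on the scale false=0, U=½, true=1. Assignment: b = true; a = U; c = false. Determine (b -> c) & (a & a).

false

b -> c = true -> false = false
a & a = U & U = U
(b -> c) & (a & a) = false & U = false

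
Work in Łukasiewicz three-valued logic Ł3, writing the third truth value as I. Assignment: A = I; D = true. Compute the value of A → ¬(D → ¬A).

¬A = ¬I = I
D → ¬A = true → I = I
¬(D → ¬A) = ¬I = I
A → ¬(D → ¬A) = I → I = true

true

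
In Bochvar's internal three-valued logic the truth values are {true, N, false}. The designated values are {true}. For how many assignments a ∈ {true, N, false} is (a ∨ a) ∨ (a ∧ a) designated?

1

a=true: true ✓
a=N: N ·
a=false: false ·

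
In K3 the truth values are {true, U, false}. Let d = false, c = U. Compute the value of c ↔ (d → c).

U

d → c = false → U = true  [¬false ∨ U]
c ↔ (d → c) = U ↔ true = U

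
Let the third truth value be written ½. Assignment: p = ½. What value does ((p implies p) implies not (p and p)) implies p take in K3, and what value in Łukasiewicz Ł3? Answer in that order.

In K3: p implies p = ½ implies ½ = ½  [not ½ or ½]
p and p = ½ and ½ = ½
not (p and p) = not ½ = ½
(p implies p) implies not (p and p) = ½ implies ½ = ½
((p implies p) implies not (p and p)) implies p = ½ implies ½ = ½
In Łukasiewicz Ł3: p implies p = ½ implies ½ = 1  [min(1, 1−½+½)]
p and p = ½ and ½ = ½
not (p and p) = not ½ = ½
(p implies p) implies not (p and p) = 1 implies ½ = ½
((p implies p) implies not (p and p)) implies p = ½ implies ½ = 1
They differ because K3 and Łukasiewicz Ł3 treat ½ differently under implication.

½; 1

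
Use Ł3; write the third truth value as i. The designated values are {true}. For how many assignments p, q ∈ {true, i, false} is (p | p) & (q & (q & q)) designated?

1

Designated under: (p=true, q=true).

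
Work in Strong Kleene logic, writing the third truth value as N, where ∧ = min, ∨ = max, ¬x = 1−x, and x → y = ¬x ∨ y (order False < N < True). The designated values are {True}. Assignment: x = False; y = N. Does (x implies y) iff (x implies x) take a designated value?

x implies y = False implies N = True  [not False or N]
x implies x = False implies False = True
(x implies y) iff (x implies x) = True iff True = True
True ∈ {True}.

Yes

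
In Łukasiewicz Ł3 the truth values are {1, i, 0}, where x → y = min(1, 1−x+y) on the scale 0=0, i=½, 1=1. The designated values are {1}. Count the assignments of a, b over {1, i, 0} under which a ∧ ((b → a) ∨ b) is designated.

3

Designated under: (a=1, b=1); (a=1, b=i); (a=1, b=0).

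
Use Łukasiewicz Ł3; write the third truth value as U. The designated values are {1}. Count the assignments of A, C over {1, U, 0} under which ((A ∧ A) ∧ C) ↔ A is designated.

Of the 9 assignments, 6 give a value in {1}.

6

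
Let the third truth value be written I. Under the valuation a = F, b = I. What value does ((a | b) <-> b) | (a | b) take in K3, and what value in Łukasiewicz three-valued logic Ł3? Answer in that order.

I; T

In K3: a | b = F | I = I
(a | b) <-> b = I <-> I = I
a | b = F | I = I
((a | b) <-> b) | (a | b) = I | I = I
In Łukasiewicz three-valued logic Ł3: a | b = F | I = I
(a | b) <-> b = I <-> I = T
a | b = F | I = I
((a | b) <-> b) | (a | b) = T | I = T
They differ because K3 and Łukasiewicz three-valued logic Ł3 treat I differently under implication.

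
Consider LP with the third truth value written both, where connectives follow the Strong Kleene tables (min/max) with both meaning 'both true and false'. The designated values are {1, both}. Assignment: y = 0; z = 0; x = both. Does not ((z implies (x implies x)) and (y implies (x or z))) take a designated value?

No

x implies x = both implies both = both  [not both or both]
z implies (x implies x) = 0 implies both = 1
x or z = both or 0 = both
y implies (x or z) = 0 implies both = 1
(z implies (x implies x)) and (y implies (x or z)) = 1 and 1 = 1
not ((z implies (x implies x)) and (y implies (x or z))) = not 1 = 0
0 ∉ {1, both}.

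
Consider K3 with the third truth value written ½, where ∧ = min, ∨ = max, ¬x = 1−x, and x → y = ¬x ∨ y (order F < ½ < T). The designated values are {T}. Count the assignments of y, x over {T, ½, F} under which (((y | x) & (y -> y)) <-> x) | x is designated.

4

Designated under: (y=T, x=T); (y=½, x=T); (y=F, x=T); (y=F, x=F).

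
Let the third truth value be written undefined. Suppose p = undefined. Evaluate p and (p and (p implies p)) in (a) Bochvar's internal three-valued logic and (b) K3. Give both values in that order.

undefined; undefined

In Bochvar's internal three-valued logic: p implies p = undefined implies undefined = undefined  [any arg is the third value ⇒ result is the third value]
p and (p implies p) = undefined and undefined = undefined
p and (p and (p implies p)) = undefined and undefined = undefined
In K3: p implies p = undefined implies undefined = undefined
p and (p implies p) = undefined and undefined = undefined
p and (p and (p implies p)) = undefined and undefined = undefined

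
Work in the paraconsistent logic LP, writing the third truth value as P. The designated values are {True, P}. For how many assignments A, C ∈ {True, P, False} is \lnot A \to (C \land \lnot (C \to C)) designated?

Of the 9 assignments, 7 give a value in {True, P}.

7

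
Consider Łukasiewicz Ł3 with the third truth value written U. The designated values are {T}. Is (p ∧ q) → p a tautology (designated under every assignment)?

Yes

Every assignment of p, q over {T, U, F} gives a value in {T}.
In particular, with p=U, q=U: (p ∧ q) → p = T.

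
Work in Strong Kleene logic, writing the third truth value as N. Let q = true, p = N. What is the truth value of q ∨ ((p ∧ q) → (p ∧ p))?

true

p ∧ q = N ∧ true = N
p ∧ p = N ∧ N = N
(p ∧ q) → (p ∧ p) = N → N = N
q ∨ ((p ∧ q) → (p ∧ p)) = true ∨ N = true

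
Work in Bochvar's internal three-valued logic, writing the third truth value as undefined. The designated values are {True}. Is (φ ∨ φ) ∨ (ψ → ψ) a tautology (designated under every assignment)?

Countermodel: φ=True, ψ=undefined gives undefined, which is not designated.

No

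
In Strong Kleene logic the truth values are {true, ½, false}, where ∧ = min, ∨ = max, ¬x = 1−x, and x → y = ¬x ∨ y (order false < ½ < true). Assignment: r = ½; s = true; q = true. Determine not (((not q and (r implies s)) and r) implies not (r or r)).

false

not q = not true = false
r implies s = ½ implies true = true
not q and (r implies s) = false and true = false
(not q and (r implies s)) and r = false and ½ = false
r or r = ½ or ½ = ½
not (r or r) = not ½ = ½
((not q and (r implies s)) and r) implies not (r or r) = false implies ½ = true
not (((not q and (r implies s)) and r) implies not (r or r)) = not true = false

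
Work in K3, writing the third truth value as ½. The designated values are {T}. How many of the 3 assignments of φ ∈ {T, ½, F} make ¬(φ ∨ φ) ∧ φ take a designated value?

0

φ=T: F ·
φ=½: ½ ·
φ=F: F ·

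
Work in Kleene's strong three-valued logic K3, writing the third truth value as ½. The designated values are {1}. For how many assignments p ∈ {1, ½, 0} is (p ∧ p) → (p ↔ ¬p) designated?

p=1: 0 ·
p=½: ½ ·
p=0: 1 ✓

1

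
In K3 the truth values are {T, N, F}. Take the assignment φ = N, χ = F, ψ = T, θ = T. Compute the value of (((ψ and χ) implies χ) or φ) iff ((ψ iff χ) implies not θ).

T

ψ and χ = T and F = F
(ψ and χ) implies χ = F implies F = T
((ψ and χ) implies χ) or φ = T or N = T
ψ iff χ = T iff F = F
not θ = not T = F
(ψ iff χ) implies not θ = F implies F = T
(((ψ and χ) implies χ) or φ) iff ((ψ iff χ) implies not θ) = T iff T = T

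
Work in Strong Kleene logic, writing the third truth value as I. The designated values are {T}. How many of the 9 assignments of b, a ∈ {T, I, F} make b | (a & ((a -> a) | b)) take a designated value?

5

Of the 9 assignments, 5 give a value in {T}.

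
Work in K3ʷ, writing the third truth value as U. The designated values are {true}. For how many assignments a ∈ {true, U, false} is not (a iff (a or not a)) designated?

a=true: false ·
a=U: U ·
a=false: true ✓

1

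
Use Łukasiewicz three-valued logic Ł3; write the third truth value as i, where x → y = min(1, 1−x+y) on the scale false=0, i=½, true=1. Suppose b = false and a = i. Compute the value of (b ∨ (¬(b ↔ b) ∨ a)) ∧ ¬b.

b ↔ b = false ↔ false = true
¬(b ↔ b) = ¬true = false
¬(b ↔ b) ∨ a = false ∨ i = i
b ∨ (¬(b ↔ b) ∨ a) = false ∨ i = i
¬b = ¬false = true
(b ∨ (¬(b ↔ b) ∨ a)) ∧ ¬b = i ∧ true = i

i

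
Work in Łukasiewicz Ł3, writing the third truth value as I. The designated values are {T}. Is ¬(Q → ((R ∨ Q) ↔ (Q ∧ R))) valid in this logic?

Countermodel: Q=T, R=T gives F, which is not designated.

No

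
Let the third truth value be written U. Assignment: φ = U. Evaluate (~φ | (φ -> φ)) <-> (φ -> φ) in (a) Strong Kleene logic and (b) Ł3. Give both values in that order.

U; ⊤

In Strong Kleene logic: ~φ = ~U = U
φ -> φ = U -> U = U  [~U | U]
~φ | (φ -> φ) = U | U = U
φ -> φ = U -> U = U
(~φ | (φ -> φ)) <-> (φ -> φ) = U <-> U = U
In Ł3: ~φ = ~U = U
φ -> φ = U -> U = ⊤  [min(1, 1−½+½)]
~φ | (φ -> φ) = U | ⊤ = ⊤
φ -> φ = U -> U = ⊤
(~φ | (φ -> φ)) <-> (φ -> φ) = ⊤ <-> ⊤ = ⊤
They differ because Strong Kleene logic and Ł3 treat U differently under implication.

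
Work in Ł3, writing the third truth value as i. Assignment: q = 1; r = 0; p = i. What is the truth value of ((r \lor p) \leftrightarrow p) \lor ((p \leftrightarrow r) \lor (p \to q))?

1

r \lor p = 0 \lor i = i
(r \lor p) \leftrightarrow p = i \leftrightarrow i = 1
p \leftrightarrow r = i \leftrightarrow 0 = i
p \to q = i \to 1 = 1
(p \leftrightarrow r) \lor (p \to q) = i \lor 1 = 1
((r \lor p) \leftrightarrow p) \lor ((p \leftrightarrow r) \lor (p \to q)) = 1 \lor 1 = 1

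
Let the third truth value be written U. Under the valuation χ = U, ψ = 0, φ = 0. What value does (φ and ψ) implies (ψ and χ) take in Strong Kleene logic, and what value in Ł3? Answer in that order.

In Strong Kleene logic: φ and ψ = 0 and 0 = 0
ψ and χ = 0 and U = 0
(φ and ψ) implies (ψ and χ) = 0 implies 0 = 1
In Ł3: φ and ψ = 0 and 0 = 0
ψ and χ = 0 and U = 0
(φ and ψ) implies (ψ and χ) = 0 implies 0 = 1

1; 1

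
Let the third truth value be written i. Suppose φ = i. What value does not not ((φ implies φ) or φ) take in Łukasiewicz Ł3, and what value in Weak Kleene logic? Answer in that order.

In Łukasiewicz Ł3: φ implies φ = i implies i = 1  [min(1, 1−½+½)]
(φ implies φ) or φ = 1 or i = 1
not ((φ implies φ) or φ) = not 1 = 0
not not ((φ implies φ) or φ) = not 0 = 1
In Weak Kleene logic: φ implies φ = i implies i = i
(φ implies φ) or φ = i or i = i
not ((φ implies φ) or φ) = not i = i
not not ((φ implies φ) or φ) = not i = i
They differ because Łukasiewicz Ł3 and Weak Kleene logic treat i differently under the binary connectives.

1; i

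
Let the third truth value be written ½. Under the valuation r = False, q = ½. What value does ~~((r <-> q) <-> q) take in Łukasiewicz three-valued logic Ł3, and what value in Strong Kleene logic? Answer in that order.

In Łukasiewicz three-valued logic Ł3: r <-> q = False <-> ½ = ½  [1 − |0−½|]
(r <-> q) <-> q = ½ <-> ½ = True
~((r <-> q) <-> q) = ~True = False
~~((r <-> q) <-> q) = ~False = True
In Strong Kleene logic: r <-> q = False <-> ½ = ½
(r <-> q) <-> q = ½ <-> ½ = ½
~((r <-> q) <-> q) = ~½ = ½
~~((r <-> q) <-> q) = ~½ = ½
They differ because Łukasiewicz three-valued logic Ł3 and Strong Kleene logic treat ½ differently under implication.

True; ½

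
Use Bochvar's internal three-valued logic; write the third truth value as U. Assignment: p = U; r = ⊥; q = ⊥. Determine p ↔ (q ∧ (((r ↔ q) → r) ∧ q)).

U

r ↔ q = ⊥ ↔ ⊥ = ⊤
(r ↔ q) → r = ⊤ → ⊥ = ⊥
((r ↔ q) → r) ∧ q = ⊥ ∧ ⊥ = ⊥
q ∧ (((r ↔ q) → r) ∧ q) = ⊥ ∧ ⊥ = ⊥
p ↔ (q ∧ (((r ↔ q) → r) ∧ q)) = U ↔ ⊥ = U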